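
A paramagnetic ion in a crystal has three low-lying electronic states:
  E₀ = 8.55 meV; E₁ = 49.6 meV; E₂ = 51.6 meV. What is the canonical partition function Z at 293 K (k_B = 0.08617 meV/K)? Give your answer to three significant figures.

Z = 0.983

k_BT = 0.08617 × 293 K = 25.248 meV.
Eᵢ/kT = 0.33864, 1.9645, 2.0437.
Z = Σ e^(−Eᵢ/kT) = e^(−0.33864) + e^(−1.9645) + e^(−2.0437) = 0.71274 + 0.14023 + 0.12955 = 0.98252.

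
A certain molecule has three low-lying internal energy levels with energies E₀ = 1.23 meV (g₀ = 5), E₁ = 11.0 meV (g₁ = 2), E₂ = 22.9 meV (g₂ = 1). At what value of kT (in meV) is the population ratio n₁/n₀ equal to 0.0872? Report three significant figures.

6.41 meV

n₁/n₀ = (g₁/g₀) exp[−(E₁−E₀)/kT] = 0.0872.
⇒ (E₁−E₀)/kT = ln((2/5)/0.0872) = ln(4.5872) = 1.5233.
kT = 9.77 meV / 1.5233 = 6.41 meV.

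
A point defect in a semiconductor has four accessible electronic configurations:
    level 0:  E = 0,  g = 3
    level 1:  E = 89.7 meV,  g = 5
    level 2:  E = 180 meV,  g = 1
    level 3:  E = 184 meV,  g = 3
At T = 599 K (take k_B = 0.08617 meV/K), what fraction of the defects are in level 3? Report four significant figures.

0.02125

k_BT = 0.08617 × 599 K = 51.6158 meV.
Eᵢ/kT = 0, 1.73784, 3.48730, 3.56480.
Z = Σ gᵢe^(−Eᵢ/kT) = 3·e^(−0) + 5·e^(−1.73784) + 1·e^(−3.48730) + 3·e^(−3.56480) = 3.00000 + 0.879500 + 0.0305833 + 0.0849079 = 3.99499.
P₃ = g₃ e^(−E₃/kT) / Z = 0.0849079/3.99499 = 0.02125.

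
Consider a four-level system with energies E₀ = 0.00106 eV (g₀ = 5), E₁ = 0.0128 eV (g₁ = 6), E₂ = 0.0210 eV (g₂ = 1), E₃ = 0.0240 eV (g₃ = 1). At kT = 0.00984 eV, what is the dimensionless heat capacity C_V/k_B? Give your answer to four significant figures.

Eᵢ/kT = 0.107724, 1.30081, 2.13415, 2.43902.
Z = Σ gᵢe^(−Eᵢ/kT) = 5·e^(−0.107724) + 6·e^(−1.30081) + 1·e^(−2.13415) + 1·e^(−2.43902) = 4.48938 + 1.63387 + 0.118345 + 0.0872463 = 6.32884.
⟨E⟩ = 0.00477993 eV, ⟨E²⟩ = 0.0000592812 eV².
C_V/k_B = (⟨E²⟩ − ⟨E⟩²)/(kT)² = (0.0000592812 − 0.0000228477)/0.0000968256 = 0.3763.

0.3763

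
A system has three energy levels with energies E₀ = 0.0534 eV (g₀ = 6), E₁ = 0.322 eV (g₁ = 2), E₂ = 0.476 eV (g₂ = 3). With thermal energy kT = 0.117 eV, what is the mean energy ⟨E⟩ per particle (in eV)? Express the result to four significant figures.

Eᵢ/kT = 0.456410, 2.75214, 4.06838.
Z = Σ gᵢe^(−Eᵢ/kT) = 6·e^(−0.456410) + 2·e^(−2.75214) + 3·e^(−4.06838) = 3.80132 + 0.127582 + 0.0513152 = 3.98022.
⟨E⟩ = Σ Eᵢ gᵢe^(−Eᵢ/kT) / Z = (0.0534·3.80132 + 0.322·0.127582 + 0.476·0.0513152) / 3.98022 = 0.06746 eV.

0.06746 eV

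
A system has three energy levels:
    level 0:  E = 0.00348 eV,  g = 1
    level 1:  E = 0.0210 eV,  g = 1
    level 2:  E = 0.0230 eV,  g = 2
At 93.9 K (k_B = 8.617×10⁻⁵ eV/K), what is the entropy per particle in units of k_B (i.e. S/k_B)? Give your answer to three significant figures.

0.784

k_BT = 8.617×10⁻⁵ × 93.9 K = 0.0080914 eV.
Eᵢ/kT = 0.43009, 2.5953, 2.8425.
Z = Σ gᵢe^(−Eᵢ/kT) = 1·e^(−0.43009) + 1·e^(−2.5953) + 2·e^(−2.8425) = 0.65045 + 0.074623 + 0.11656 = 0.84163.
⟨E⟩ = Σ EᵢPᵢ = 0.0077368 eV.
S/k_B = ln Z + ⟨E⟩/kT = ln(0.84163) + 0.0077368/0.0080914 = -0.17241 + 0.95618 = 0.784.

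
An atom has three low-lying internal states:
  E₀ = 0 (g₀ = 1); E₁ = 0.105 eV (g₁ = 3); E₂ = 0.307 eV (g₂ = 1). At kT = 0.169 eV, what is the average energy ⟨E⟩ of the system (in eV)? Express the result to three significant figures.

0.0790 eV

Eᵢ/kT = 0, 0.62130, 1.8166.
Z = Σ gᵢe^(−Eᵢ/kT) = 1·e^(−0) + 3·e^(−0.62130) + 1·e^(−1.8166) = 1.0000 + 1.6117 + 0.16258 = 2.7743.
⟨E⟩ = Σ Eᵢ gᵢe^(−Eᵢ/kT) / Z = (0·1.0000 + 0.105·1.6117 + 0.307·0.16258) / 2.7743 = 0.0790 eV.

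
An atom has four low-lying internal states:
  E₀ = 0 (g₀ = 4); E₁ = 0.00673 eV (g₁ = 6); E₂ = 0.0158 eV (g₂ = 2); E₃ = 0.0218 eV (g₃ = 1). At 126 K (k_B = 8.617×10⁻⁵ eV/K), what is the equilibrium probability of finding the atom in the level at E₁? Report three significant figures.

0.412

k_BT = 8.617×10⁻⁵ × 126 K = 0.010857 eV.
Eᵢ/kT = 0, 0.61988, 1.4553, 2.0079.
Z = Σ gᵢe^(−Eᵢ/kT) = 4·e^(−0) + 6·e^(−0.61988) + 2·e^(−1.4553) + 1·e^(−2.0079) = 4.0000 + 3.2281 + 0.46666 + 0.13427 = 7.8290.
P₁ = g₁ e^(−E₁/kT) / Z = 3.2281/7.8290 = 0.412.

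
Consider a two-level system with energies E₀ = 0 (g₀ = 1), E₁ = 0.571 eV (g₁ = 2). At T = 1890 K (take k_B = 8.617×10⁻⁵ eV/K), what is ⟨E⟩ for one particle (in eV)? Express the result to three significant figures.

0.0323 eV

k_BT = 8.617×10⁻⁵ × 1890 K = 0.16286 eV.
Eᵢ/kT = 0, 3.5061.
Z = Σ gᵢe^(−Eᵢ/kT) = 1·e^(−0) + 2·e^(−3.5061) = 1.0000 + 0.060027 = 1.0600.
⟨E⟩ = Σ Eᵢ gᵢe^(−Eᵢ/kT) / Z = (0·1.0000 + 0.571·0.060027) / 1.0600 = 0.0323 eV.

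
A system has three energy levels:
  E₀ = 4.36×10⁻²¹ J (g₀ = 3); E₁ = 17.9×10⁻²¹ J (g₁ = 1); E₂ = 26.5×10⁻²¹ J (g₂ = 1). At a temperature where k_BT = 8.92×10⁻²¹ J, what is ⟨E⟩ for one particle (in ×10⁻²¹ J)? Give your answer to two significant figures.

5.8 ×10⁻²¹ J

Eᵢ/kT = 0.4888, 2.007, 2.971.
Z = Σ gᵢe^(−Eᵢ/kT) = 3·e^(−0.4888) + 1·e^(−2.007) + 1·e^(−2.971) = 1.840 + 0.1344 + 0.05125 = 2.026.
⟨E⟩ = Σ Eᵢ gᵢe^(−Eᵢ/kT) / Z = (4.36·1.840 + 17.9·0.1344 + 26.5·0.05125) / 2.026 = 5.8 ×10⁻²¹ J.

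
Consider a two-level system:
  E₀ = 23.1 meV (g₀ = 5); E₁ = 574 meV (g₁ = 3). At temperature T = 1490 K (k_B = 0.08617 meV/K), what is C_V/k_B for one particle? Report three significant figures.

0.149

k_BT = 0.08617 × 1490 K = 128.39 meV.
Eᵢ/kT = 0.17992, 4.4708.
Z = Σ gᵢe^(−Eᵢ/kT) = 5·e^(−0.17992) + 3·e^(−4.4708) = 4.1767 + 0.034314 = 4.2110.
⟨E⟩ = 27.589 meV, ⟨E²⟩ = 3214.1 meV².
C_V/k_B = (⟨E²⟩ − ⟨E⟩²)/(kT)² = (3214.1 − 761.15)/16484 = 0.149.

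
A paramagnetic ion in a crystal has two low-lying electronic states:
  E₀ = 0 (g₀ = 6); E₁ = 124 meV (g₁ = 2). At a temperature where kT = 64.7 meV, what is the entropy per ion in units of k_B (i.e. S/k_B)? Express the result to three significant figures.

1.93

Eᵢ/kT = 0, 1.9165.
Z = Σ gᵢe^(−Eᵢ/kT) = 6·e^(−0) + 2·e^(−1.9165) = 6.0000 + 0.29424 = 6.2942.
⟨E⟩ = Σ EᵢPᵢ = 5.7967 meV.
S/k_B = ln Z + ⟨E⟩/kT = ln(6.2942) + 5.7967/64.7 = 1.8396 + 0.089594 = 1.93.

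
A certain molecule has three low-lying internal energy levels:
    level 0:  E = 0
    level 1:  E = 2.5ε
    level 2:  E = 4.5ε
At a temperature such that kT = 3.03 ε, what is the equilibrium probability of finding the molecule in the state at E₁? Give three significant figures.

0.263

Eᵢ/kT = 0, 0.82508, 1.4851.
Z = Σ e^(−Eᵢ/kT) = e^(−0) + e^(−0.82508) + e^(−1.4851) = 1.0000 + 0.43820 + 0.22648 = 1.6647.
P₁ = e^(−E₁/kT) / Z = 0.43820/1.6647 = 0.263.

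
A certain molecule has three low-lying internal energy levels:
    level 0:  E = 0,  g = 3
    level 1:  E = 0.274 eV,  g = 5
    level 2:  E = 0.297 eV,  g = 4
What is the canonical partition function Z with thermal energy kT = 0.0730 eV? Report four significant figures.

Eᵢ/kT = 0, 3.75342, 4.06849.
Z = Σ gᵢe^(−Eᵢ/kT) = 3·e^(−0) + 5·e^(−3.75342) + 4·e^(−4.06849) = 3.00000 + 0.117187 + 0.0684128 = 3.18560.

Z = 3.186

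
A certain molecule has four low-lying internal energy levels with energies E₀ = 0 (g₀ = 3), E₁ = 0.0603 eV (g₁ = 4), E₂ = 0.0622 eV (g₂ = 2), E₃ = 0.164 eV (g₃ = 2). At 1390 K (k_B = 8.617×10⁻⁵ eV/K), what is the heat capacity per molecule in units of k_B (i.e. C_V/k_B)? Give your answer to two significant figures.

k_BT = 8.617×10⁻⁵ × 1390 K = 0.1198 eV.
Eᵢ/kT = 0, 0.5033, 0.5192, 1.369.
Z = Σ gᵢe^(−Eᵢ/kT) = 3·e^(−0) + 4·e^(−0.5033) + 2·e^(−0.5192) + 2·e^(−1.369) = 3.000 + 2.418 + 1.190 + 0.5087 = 7.117.
⟨E⟩ = 0.04261 eV, ⟨E²⟩ = 0.003805 eV².
C_V/k_B = (⟨E²⟩ − ⟨E⟩²)/(kT)² = (0.003805 − 0.001816)/0.01435 = 0.14.

0.14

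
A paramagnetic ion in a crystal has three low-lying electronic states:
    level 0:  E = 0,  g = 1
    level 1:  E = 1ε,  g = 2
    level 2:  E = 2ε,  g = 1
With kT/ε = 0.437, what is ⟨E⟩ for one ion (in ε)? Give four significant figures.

0.1842 ε

Eᵢ/kT = 0, 2.28833, 4.57666.
Z = Σ gᵢe^(−Eᵢ/kT) = 1·e^(−0) + 2·e^(−2.28833) + 1·e^(−4.57666) = 1.00000 + 0.202871 + 0.0102892 = 1.21316.
⟨E⟩ = Σ Eᵢ gᵢe^(−Eᵢ/kT) / Z = (0·1.00000 + 1·0.202871 + 2·0.0102892) / 1.21316 = 0.1842 ε.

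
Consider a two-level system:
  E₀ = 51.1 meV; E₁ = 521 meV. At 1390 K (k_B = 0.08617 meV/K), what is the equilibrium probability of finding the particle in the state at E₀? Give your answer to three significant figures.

0.981

k_BT = 0.08617 × 1390 K = 119.78 meV.
Eᵢ/kT = 0.42662, 4.3496.
Z = Σ e^(−Eᵢ/kT) = e^(−0.42662) + e^(−4.3496) = 0.65271 + 0.012912 = 0.66562.
P₀ = e^(−E₀/kT) / Z = 0.65271/0.66562 = 0.981.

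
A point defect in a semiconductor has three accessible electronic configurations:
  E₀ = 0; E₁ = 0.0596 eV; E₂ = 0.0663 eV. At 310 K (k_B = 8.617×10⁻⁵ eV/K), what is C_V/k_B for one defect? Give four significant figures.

0.7403

k_BT = 8.617×10⁻⁵ × 310 K = 0.0267127 eV.
Eᵢ/kT = 0, 2.23115, 2.48197.
Z = Σ e^(−Eᵢ/kT) = e^(−0) + e^(−2.23115) + e^(−2.48197) = 1.00000 + 0.107405 + 0.0835784 = 1.19098.
⟨E⟩ = 0.0100275 eV, ⟨E²⟩ = 0.000628814 eV².
C_V/k_B = (⟨E²⟩ − ⟨E⟩²)/(kT)² = (0.000628814 − 0.000100551)/0.000713568 = 0.7403.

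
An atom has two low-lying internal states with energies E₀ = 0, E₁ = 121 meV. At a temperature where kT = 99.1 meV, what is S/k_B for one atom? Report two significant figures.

Eᵢ/kT = 0, 1.221.
Z = Σ e^(−Eᵢ/kT) = e^(−0) + e^(−1.221) = 1.000 + 0.2949 = 1.295.
⟨E⟩ = Σ EᵢPᵢ = 27.55 meV.
S/k_B = ln Z + ⟨E⟩/kT = ln(1.295) + 27.55/99.1 = 0.2585 + 0.2780 = 0.54.

0.54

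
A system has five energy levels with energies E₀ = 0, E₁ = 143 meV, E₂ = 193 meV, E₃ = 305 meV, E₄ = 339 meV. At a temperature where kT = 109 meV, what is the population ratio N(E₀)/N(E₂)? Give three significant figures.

5.87

n₀/n₂ = exp[−(E₀−E₂)/kT] = exp(−(-193 meV)/(109 meV)) = exp(1.7706) = 5.87.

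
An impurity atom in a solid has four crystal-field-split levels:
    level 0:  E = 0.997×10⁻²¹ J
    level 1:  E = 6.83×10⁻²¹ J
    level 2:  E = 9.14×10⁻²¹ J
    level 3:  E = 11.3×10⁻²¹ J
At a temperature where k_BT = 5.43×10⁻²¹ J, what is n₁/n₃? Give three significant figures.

n₁/n₃ = exp[−(E₁−E₃)/kT] = exp(−(-4.47 ×10⁻²¹ J)/(5.43 ×10⁻²¹ J)) = exp(0.82320) = 2.28.

2.28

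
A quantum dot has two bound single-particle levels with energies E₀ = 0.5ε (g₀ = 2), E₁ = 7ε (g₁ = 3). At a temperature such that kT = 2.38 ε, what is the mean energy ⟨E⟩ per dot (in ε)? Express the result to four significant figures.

Eᵢ/kT = 0.210084, 2.94118.
Z = Σ gᵢe^(−Eᵢ/kT) = 2·e^(−0.210084) + 3·e^(−2.94118) = 1.62103 + 0.158410 = 1.77944.
⟨E⟩ = Σ Eᵢ gᵢe^(−Eᵢ/kT) / Z = (0.5·1.62103 + 7·0.158410) / 1.77944 = 1.079 ε.

1.079 ε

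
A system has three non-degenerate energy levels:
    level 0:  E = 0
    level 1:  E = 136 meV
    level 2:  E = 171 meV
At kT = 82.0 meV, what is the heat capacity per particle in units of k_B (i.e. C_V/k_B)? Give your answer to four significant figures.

Eᵢ/kT = 0, 1.65854, 2.08537.
Z = Σ e^(−Eᵢ/kT) = e^(−0) + e^(−1.65854) + e^(−2.08537) = 1.00000 + 0.190417 + 0.124261 = 1.31468.
⟨E⟩ = 35.8607 meV, ⟨E²⟩ = 5442.75 meV².
C_V/k_B = (⟨E²⟩ − ⟨E⟩²)/(kT)² = (5442.75 − 1285.99)/6724.00 = 0.6182.

0.6182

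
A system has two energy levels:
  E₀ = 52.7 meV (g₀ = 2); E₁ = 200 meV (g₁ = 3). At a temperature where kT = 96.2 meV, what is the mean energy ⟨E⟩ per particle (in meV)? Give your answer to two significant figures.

Eᵢ/kT = 0.5478, 2.079.
Z = Σ gᵢe^(−Eᵢ/kT) = 2·e^(−0.5478) + 3·e^(−2.079) = 1.156 + 0.3752 = 1.531.
⟨E⟩ = Σ Eᵢ gᵢe^(−Eᵢ/kT) / Z = (52.7·1.156 + 200·0.3752) / 1.531 = 89 meV.

89 meV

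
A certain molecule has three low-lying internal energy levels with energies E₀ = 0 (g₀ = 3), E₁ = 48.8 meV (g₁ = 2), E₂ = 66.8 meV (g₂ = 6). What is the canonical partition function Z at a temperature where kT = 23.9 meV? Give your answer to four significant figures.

Z = 3.626

Eᵢ/kT = 0, 2.04184, 2.79498.
Z = Σ gᵢe^(−Eᵢ/kT) = 3·e^(−0) + 2·e^(−2.04184) + 6·e^(−2.79498) = 3.00000 + 0.259579 + 0.366697 = 3.62628.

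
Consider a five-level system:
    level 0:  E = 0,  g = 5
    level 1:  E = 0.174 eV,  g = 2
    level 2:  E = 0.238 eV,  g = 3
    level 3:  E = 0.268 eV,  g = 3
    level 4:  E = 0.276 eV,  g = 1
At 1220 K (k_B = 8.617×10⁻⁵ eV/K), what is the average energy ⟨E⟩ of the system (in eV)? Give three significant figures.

0.0372 eV

k_BT = 8.617×10⁻⁵ × 1220 K = 0.10513 eV.
Eᵢ/kT = 0, 1.6551, 2.2639, 2.5492, 2.6253.
Z = Σ gᵢe^(−Eᵢ/kT) = 5·e^(−0) + 2·e^(−1.6551) + 3·e^(−2.2639) + 3·e^(−2.5492) + 1·e^(−2.6253) = 5.0000 + 0.38215 + 0.31183 + 0.23443 + 0.072418 = 6.0008.
⟨E⟩ = Σ Eᵢ gᵢe^(−Eᵢ/kT) / Z = (0·5.0000 + 0.174·0.38215 + 0.238·0.31183 + 0.268·0.23443 + 0.276·0.072418) / 6.0008 = 0.0372 eV.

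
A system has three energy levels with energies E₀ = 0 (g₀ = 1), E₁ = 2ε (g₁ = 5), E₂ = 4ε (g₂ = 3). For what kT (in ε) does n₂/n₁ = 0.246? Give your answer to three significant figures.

n₂/n₁ = (g₂/g₁) exp[−(E₂−E₁)/kT] = 0.246.
⇒ (E₂−E₁)/kT = ln((3/5)/0.246) = ln(2.4390) = 0.89159.
kT = 2ε / 0.89159 = 2.24 ε.

2.24 ε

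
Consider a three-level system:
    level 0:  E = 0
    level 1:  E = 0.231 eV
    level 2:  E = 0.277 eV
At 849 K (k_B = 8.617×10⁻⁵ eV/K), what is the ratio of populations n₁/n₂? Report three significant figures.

k_BT = 8.617×10⁻⁵ × 849 K = 0.073158 eV.
n₁/n₂ = exp[−(E₁−E₂)/kT] = exp(−(-0.046 eV)/(0.073158 eV)) = exp(0.62878) = 1.88.

1.88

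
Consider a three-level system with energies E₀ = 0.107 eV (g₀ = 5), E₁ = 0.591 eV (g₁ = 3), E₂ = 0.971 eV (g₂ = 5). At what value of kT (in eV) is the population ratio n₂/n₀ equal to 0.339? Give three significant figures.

n₂/n₀ = (g₂/g₀) exp[−(E₂−E₀)/kT] = 0.339.
⇒ (E₂−E₀)/kT = ln((5/5)/0.339) = ln(2.9499) = 1.0818.
kT = 0.864 eV / 1.0818 = 0.799 eV.

0.799 eV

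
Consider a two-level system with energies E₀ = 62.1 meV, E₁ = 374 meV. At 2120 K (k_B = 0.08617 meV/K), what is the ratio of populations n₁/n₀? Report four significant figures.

k_BT = 0.08617 × 2120 K = 182.680 meV.
n₁/n₀ = exp[−(E₁−E₀)/kT] = exp(−(311.9 meV)/(182.680 meV)) = exp(-1.70736) = 0.1813.

0.1813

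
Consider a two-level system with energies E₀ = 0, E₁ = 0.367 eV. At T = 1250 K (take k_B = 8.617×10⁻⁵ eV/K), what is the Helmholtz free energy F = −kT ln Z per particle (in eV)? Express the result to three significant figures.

k_BT = 8.617×10⁻⁵ × 1250 K = 0.10771 eV.
Eᵢ/kT = 0, 3.4073.
Z = Σ e^(−Eᵢ/kT) = e^(−0) + e^(−3.4073) = 1.0000 + 0.033131 = 1.0331.
F = −kT ln Z = −0.10771 × ln(1.0331) = −0.10771 × 0.032564 = -0.00351 eV.

-0.00351 eV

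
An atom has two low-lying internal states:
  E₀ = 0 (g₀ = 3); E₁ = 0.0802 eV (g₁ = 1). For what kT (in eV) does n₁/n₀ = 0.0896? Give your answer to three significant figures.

n₁/n₀ = (g₁/g₀) exp[−(E₁−E₀)/kT] = 0.0896.
⇒ (E₁−E₀)/kT = ln((1/3)/0.0896) = ln(3.7202) = 1.3138.
kT = 0.0802 eV / 1.3138 = 0.0610 eV.

0.0610 eV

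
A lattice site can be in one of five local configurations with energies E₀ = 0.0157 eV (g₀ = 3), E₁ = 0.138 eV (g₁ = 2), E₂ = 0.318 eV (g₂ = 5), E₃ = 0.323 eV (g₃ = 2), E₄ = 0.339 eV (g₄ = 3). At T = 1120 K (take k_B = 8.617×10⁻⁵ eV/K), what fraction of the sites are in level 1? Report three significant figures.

0.142

k_BT = 8.617×10⁻⁵ × 1120 K = 0.096510 eV.
Eᵢ/kT = 0.16268, 1.4299, 3.2950, 3.3468, 3.5126.
Z = Σ gᵢe^(−Eᵢ/kT) = 3·e^(−0.16268) + 2·e^(−1.4299) + 5·e^(−3.2950) + 2·e^(−3.3468) + 3·e^(−3.5126) = 2.5496 + 0.47867 + 0.18534 + 0.070394 + 0.089458 = 3.3735.
P₁ = g₁ e^(−E₁/kT) / Z = 0.47867/3.3735 = 0.142.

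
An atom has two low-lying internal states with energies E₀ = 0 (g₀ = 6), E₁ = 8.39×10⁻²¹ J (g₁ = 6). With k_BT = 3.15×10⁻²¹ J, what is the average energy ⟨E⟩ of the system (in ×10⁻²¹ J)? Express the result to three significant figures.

0.547 ×10⁻²¹ J

Eᵢ/kT = 0, 2.6635.
Z = Σ gᵢe^(−Eᵢ/kT) = 6·e^(−0) + 6·e^(−2.6635) = 6.0000 + 0.41822 = 6.4182.
⟨E⟩ = Σ Eᵢ gᵢe^(−Eᵢ/kT) / Z = (0·6.0000 + 8.39·0.41822) / 6.4182 = 0.547 ×10⁻²¹ J.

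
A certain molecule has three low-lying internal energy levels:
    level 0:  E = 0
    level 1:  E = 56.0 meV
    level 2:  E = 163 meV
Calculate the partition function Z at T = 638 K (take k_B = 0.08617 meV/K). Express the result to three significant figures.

Z = 1.41

k_BT = 0.08617 × 638 K = 54.976 meV.
Eᵢ/kT = 0, 1.0186, 2.9649.
Z = Σ e^(−Eᵢ/kT) = e^(−0) + e^(−1.0186) + e^(−2.9649) = 1.0000 + 0.36110 + 0.051566 = 1.4127.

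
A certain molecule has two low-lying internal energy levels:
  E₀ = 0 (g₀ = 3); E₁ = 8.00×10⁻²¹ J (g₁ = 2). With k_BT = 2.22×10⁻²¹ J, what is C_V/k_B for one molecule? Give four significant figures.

0.2274

Eᵢ/kT = 0, 3.60360.
Z = Σ gᵢe^(−Eᵢ/kT) = 3·e^(−0) + 2·e^(−3.60360) = 3.00000 + 0.0544511 = 3.05445.
⟨E⟩ = 0.142614, ⟨E²⟩ = 1.14092.
C_V/k_B = (⟨E²⟩ − ⟨E⟩²)/(kT)² = (1.14092 − 0.0203388)/4.92840 = 0.2274.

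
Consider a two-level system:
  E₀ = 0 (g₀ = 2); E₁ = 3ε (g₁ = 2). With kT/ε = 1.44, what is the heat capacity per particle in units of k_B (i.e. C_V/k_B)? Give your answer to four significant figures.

Eᵢ/kT = 0, 2.08333.
Z = Σ gᵢe^(−Eᵢ/kT) = 2·e^(−0) + 2·e^(−2.08333) = 2.00000 + 0.249030 = 2.24903.
⟨E⟩ = 0.332183 ε, ⟨E²⟩ = 0.996550 ε².
C_V/k_B = (⟨E²⟩ − ⟨E⟩²)/(kT)² = (0.996550 − 0.110346)/2.07360 = 0.4274.

0.4274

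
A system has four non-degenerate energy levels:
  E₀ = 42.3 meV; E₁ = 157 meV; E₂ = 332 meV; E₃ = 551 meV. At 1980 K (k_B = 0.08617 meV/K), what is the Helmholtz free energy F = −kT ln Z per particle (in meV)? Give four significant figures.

-52.63 meV

k_BT = 0.08617 × 1980 K = 170.617 meV.
Eᵢ/kT = 0.247924, 0.920190, 1.94588, 3.22946.
Z = Σ e^(−Eᵢ/kT) = e^(−0.247924) + e^(−0.920190) + e^(−1.94588) + e^(−3.22946) = 0.780419 + 0.398443 + 0.142861 + 0.0395789 = 1.36130.
F = −kT ln Z = −170.617 × ln(1.36130) = −170.617 × 0.308440 = -52.63 meV.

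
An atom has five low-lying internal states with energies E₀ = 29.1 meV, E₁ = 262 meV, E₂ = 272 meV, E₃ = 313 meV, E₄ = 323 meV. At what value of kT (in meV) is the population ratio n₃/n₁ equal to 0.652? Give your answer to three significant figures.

n₃/n₁ = exp[−(E₃−E₁)/kT] = 0.652.
⇒ (E₃−E₁)/kT = ln(1/0.652) = ln(1.5337) = 0.42768.
kT = 51 meV / 0.42768 = 119 meV.

119 meV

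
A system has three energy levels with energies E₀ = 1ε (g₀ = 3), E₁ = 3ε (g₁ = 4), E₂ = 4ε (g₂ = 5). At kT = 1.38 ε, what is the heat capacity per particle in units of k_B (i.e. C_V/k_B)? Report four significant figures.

Eᵢ/kT = 0.724638, 2.17391, 2.89855.
Z = Σ gᵢe^(−Eᵢ/kT) = 3·e^(−0.724638) + 4·e^(−2.17391) + 5·e^(−2.89855) = 1.45350 + 0.454928 + 0.275515 = 2.18394.
⟨E⟩ = 1.79508 ε, ⟨E²⟩ = 4.55878 ε².
C_V/k_B = (⟨E²⟩ − ⟨E⟩²)/(kT)² = (4.55878 − 3.22231)/1.90440 = 0.7018.

0.7018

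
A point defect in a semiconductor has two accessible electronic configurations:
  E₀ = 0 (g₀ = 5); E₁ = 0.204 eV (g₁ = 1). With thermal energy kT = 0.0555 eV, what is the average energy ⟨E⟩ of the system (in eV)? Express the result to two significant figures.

0.0010 eV

Eᵢ/kT = 0, 3.676.
Z = Σ gᵢe^(−Eᵢ/kT) = 5·e^(−0) + 1·e^(−3.676) = 5.000 + 0.02532 = 5.025.
⟨E⟩ = Σ Eᵢ gᵢe^(−Eᵢ/kT) / Z = (0·5.000 + 0.204·0.02532) / 5.025 = 0.0010 eV.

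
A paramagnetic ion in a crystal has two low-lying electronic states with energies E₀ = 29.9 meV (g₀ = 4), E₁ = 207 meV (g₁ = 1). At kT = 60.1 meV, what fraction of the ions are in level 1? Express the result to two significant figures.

Eᵢ/kT = 0.4975, 3.444.
Z = Σ gᵢe^(−Eᵢ/kT) = 4·e^(−0.4975) + 1·e^(−3.444) = 2.432 + 0.03194 = 2.464.
P₁ = g₁ e^(−E₁/kT) / Z = 0.03194/2.464 = 0.013.

0.013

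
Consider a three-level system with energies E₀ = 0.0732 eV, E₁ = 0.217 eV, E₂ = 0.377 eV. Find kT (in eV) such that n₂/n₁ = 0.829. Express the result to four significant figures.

0.8532 eV

n₂/n₁ = exp[−(E₂−E₁)/kT] = 0.829.
⇒ (E₂−E₁)/kT = ln(1/0.829) = ln(1.20627) = 0.187533.
kT = 0.160 eV / 0.187533 = 0.8532 eV.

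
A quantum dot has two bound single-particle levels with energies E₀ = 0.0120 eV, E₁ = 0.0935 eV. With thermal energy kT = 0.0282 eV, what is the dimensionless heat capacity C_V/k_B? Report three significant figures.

0.417

Eᵢ/kT = 0.42553, 3.3156.
Z = Σ e^(−Eᵢ/kT) = e^(−0.42553) + e^(−3.3156) = 0.65342 + 0.036312 = 0.68973.
⟨E⟩ = 0.016291 eV, ⟨E²⟩ = 0.00059667 eV².
C_V/k_B = (⟨E²⟩ − ⟨E⟩²)/(kT)² = (0.00059667 − 0.00026540)/0.00079524 = 0.417.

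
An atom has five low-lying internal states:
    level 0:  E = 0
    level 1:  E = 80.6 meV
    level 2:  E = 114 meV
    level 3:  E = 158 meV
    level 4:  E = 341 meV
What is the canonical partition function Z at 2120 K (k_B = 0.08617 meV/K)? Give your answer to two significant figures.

k_BT = 0.08617 × 2120 K = 182.7 meV.
Eᵢ/kT = 0, 0.4412, 0.6240, 0.8648, 1.866.
Z = Σ e^(−Eᵢ/kT) = e^(−0) + e^(−0.4412) + e^(−0.6240) + e^(−0.8648) + e^(−1.866) = 1.000 + 0.6433 + 0.5358 + 0.4211 + 0.1547 = 2.755.

Z = 2.8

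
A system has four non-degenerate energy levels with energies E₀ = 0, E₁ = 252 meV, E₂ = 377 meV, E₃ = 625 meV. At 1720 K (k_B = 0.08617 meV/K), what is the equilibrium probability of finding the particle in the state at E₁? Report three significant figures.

0.143

k_BT = 0.08617 × 1720 K = 148.21 meV.
Eᵢ/kT = 0, 1.7003, 2.5437, 4.2170.
Z = Σ e^(−Eᵢ/kT) = e^(−0) + e^(−1.7003) + e^(−2.5437) + e^(−4.2170) = 1.0000 + 0.18263 + 0.078575 + 0.014743 = 1.2759.
P₁ = e^(−E₁/kT) / Z = 0.18263/1.2759 = 0.143.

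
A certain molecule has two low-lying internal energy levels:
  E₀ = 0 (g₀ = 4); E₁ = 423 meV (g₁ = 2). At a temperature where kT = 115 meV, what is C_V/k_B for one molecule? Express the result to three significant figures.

0.167

Eᵢ/kT = 0, 3.6783.
Z = Σ gᵢe^(−Eᵢ/kT) = 4·e^(−0) + 2·e^(−3.6783) = 4.0000 + 0.050532 = 4.0505.
⟨E⟩ = 5.2771 meV, ⟨E²⟩ = 2232.2 meV².
C_V/k_B = (⟨E²⟩ − ⟨E⟩²)/(kT)² = (2232.2 − 27.848)/13225 = 0.167.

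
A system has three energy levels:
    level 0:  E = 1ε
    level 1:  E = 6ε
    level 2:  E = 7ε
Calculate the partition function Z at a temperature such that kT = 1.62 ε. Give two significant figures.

Eᵢ/kT = 0.6173, 3.704, 4.321.
Z = Σ e^(−Eᵢ/kT) = e^(−0.6173) + e^(−3.704) + e^(−4.321) = 0.5394 + 0.02462 + 0.01329 = 0.5773.

Z = 0.58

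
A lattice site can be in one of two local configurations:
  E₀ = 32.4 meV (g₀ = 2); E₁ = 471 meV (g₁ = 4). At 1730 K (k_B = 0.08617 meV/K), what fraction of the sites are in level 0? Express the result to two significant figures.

k_BT = 0.08617 × 1730 K = 149.1 meV.
Eᵢ/kT = 0.2173, 3.159.
Z = Σ gᵢe^(−Eᵢ/kT) = 2·e^(−0.2173) + 4·e^(−3.159) = 1.609 + 0.1699 = 1.779.
P₀ = g₀ e^(−E₀/kT) / Z = 1.609/1.779 = 0.90.

0.90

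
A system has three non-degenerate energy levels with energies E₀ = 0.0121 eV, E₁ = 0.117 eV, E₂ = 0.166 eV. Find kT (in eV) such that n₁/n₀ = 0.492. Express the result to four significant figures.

0.1479 eV

n₁/n₀ = exp[−(E₁−E₀)/kT] = 0.492.
⇒ (E₁−E₀)/kT = ln(1/0.492) = ln(2.03252) = 0.709276.
kT = 0.1049 eV / 0.709276 = 0.1479 eV.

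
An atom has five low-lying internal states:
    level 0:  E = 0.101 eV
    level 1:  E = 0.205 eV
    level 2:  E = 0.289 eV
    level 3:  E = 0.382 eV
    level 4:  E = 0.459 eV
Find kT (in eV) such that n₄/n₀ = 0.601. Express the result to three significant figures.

0.703 eV

n₄/n₀ = exp[−(E₄−E₀)/kT] = 0.601.
⇒ (E₄−E₀)/kT = ln(1/0.601) = ln(1.6639) = 0.50916.
kT = 0.358 eV / 0.50916 = 0.703 eV.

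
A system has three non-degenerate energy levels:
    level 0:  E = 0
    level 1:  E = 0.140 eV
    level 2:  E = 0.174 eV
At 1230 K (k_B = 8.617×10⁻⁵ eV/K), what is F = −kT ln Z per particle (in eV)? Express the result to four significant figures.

k_BT = 8.617×10⁻⁵ × 1230 K = 0.105989 eV.
Eᵢ/kT = 0, 1.32089, 1.64168.
Z = Σ e^(−Eᵢ/kT) = e^(−0) + e^(−1.32089) + e^(−1.64168) = 1.00000 + 0.266898 + 0.193654 = 1.46055.
F = −kT ln Z = −0.105989 × ln(1.46055) = −0.105989 × 0.378813 = -0.04015 eV.

-0.04015 eV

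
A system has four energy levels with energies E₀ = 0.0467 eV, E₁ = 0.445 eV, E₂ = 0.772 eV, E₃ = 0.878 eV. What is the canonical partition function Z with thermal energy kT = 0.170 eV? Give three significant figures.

Z = 0.849

Eᵢ/kT = 0.27471, 2.6176, 4.5412, 5.1647.
Z = Σ e^(−Eᵢ/kT) = e^(−0.27471) + e^(−2.6176) + e^(−4.5412) + e^(−5.1647) = 0.75979 + 0.072978 + 0.010661 + 0.0057148 = 0.84914.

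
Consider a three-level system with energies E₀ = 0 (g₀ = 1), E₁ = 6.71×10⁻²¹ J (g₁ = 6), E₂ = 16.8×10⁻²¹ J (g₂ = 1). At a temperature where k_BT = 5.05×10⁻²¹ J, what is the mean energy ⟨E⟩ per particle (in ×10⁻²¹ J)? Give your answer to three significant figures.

4.29 ×10⁻²¹ J

Eᵢ/kT = 0, 1.3287, 3.3267.
Z = Σ gᵢe^(−Eᵢ/kT) = 1·e^(−0) + 6·e^(−1.3287) + 1·e^(−3.3267) = 1.0000 + 1.5889 + 0.035911 = 2.6248.
⟨E⟩ = Σ Eᵢ gᵢe^(−Eᵢ/kT) / Z = (0·1.0000 + 6.71·1.5889 + 16.8·0.035911) / 2.6248 = 4.29 ×10⁻²¹ J.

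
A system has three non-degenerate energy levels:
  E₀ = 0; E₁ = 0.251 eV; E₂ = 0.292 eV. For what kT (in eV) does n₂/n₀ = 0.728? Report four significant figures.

0.9198 eV

n₂/n₀ = exp[−(E₂−E₀)/kT] = 0.728.
⇒ (E₂−E₀)/kT = ln(1/0.728) = ln(1.37363) = 0.317457.
kT = 0.292 eV / 0.317457 = 0.9198 eV.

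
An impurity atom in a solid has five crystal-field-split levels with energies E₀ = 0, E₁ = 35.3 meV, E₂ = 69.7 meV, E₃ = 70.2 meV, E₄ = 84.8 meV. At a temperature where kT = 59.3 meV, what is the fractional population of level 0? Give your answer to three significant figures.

Eᵢ/kT = 0, 0.59528, 1.1754, 1.1838, 1.4300.
Z = Σ e^(−Eᵢ/kT) = e^(−0) + e^(−0.59528) + e^(−1.1754) + e^(−1.1838) + e^(−1.4300) = 1.0000 + 0.55141 + 0.30870 + 0.30611 + 0.23931 = 2.4055.
P₀ = e^(−E₀/kT) / Z = 1.0000/2.4055 = 0.416.

0.416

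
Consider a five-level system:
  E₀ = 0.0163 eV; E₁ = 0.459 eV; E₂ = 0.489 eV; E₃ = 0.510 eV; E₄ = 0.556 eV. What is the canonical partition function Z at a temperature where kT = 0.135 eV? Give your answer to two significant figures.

Eᵢ/kT = 0.1207, 3.400, 3.622, 3.778, 4.119.
Z = Σ e^(−Eᵢ/kT) = e^(−0.1207) + e^(−3.400) + e^(−3.622) + e^(−3.778) + e^(−4.119) = 0.8863 + 0.03337 + 0.02673 + 0.02287 + 0.01626 = 0.9855.

Z = 0.99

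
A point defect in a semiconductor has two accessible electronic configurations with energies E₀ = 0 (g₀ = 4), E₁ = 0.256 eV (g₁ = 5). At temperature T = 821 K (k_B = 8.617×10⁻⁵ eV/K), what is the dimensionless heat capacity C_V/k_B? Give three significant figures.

0.411

k_BT = 8.617×10⁻⁵ × 821 K = 0.070746 eV.
Eᵢ/kT = 0, 3.6186.
Z = Σ gᵢe^(−Eᵢ/kT) = 4·e^(−0) + 5·e^(−3.6186) = 4.0000 + 0.13410 = 4.1341.
⟨E⟩ = 0.0083040 eV, ⟨E²⟩ = 0.0021258 eV².
C_V/k_B = (⟨E²⟩ − ⟨E⟩²)/(kT)² = (0.0021258 − 0.000068956)/0.0050050 = 0.411.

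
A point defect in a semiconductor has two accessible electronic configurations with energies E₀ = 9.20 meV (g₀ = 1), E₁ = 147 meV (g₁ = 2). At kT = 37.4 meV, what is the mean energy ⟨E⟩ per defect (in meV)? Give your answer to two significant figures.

Eᵢ/kT = 0.2460, 3.930.
Z = Σ gᵢe^(−Eᵢ/kT) = 1·e^(−0.2460) + 2·e^(−3.930) = 0.7819 + 0.03929 = 0.8212.
⟨E⟩ = Σ Eᵢ gᵢe^(−Eᵢ/kT) / Z = (9.20·0.7819 + 147·0.03929) / 0.8212 = 16 meV.

16 meV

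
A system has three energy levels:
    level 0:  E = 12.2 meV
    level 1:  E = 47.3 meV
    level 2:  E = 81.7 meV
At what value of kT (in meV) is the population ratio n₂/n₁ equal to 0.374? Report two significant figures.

35 meV

n₂/n₁ = exp[−(E₂−E₁)/kT] = 0.374.
⇒ (E₂−E₁)/kT = ln(1/0.374) = ln(2.674) = 0.9836.
kT = 34.4 meV / 0.9836 = 35 meV.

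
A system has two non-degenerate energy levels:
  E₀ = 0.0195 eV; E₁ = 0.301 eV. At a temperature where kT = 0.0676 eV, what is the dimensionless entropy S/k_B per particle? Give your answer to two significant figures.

0.079

Eᵢ/kT = 0.2885, 4.453.
Z = Σ e^(−Eᵢ/kT) = e^(−0.2885) + e^(−4.453) = 0.7494 + 0.01164 = 0.7610.
⟨E⟩ = Σ EᵢPᵢ = 0.02381 eV.
S/k_B = ln Z + ⟨E⟩/kT = ln(0.7610) + 0.02381/0.0676 = -0.2731 + 0.3522 = 0.079.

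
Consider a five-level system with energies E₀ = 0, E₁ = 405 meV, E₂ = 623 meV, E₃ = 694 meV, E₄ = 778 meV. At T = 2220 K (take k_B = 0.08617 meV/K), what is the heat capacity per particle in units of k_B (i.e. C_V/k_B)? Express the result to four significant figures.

1.108

k_BT = 0.08617 × 2220 K = 191.297 meV.
Eᵢ/kT = 0, 2.11713, 3.25672, 3.62787, 4.06697.
Z = Σ e^(−Eᵢ/kT) = e^(−0) + e^(−2.11713) + e^(−3.25672) + e^(−3.62787) + e^(−4.06697) = 1.00000 + 0.120377 + 0.0385145 + 0.0265727 + 0.0171292 = 1.20259.
⟨E⟩ = 86.9084 meV, ⟨E²⟩ = 48112.7 meV².
C_V/k_B = (⟨E²⟩ − ⟨E⟩²)/(kT)² = (48112.7 − 7553.07)/36594.5 = 1.108.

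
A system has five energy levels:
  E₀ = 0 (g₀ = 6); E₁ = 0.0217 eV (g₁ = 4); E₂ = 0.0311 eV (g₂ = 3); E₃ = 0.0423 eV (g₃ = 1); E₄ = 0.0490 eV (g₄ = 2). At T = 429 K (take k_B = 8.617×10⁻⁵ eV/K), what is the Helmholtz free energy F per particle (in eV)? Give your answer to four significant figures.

-0.08645 eV

k_BT = 8.617×10⁻⁵ × 429 K = 0.0369669 eV.
Eᵢ/kT = 0, 0.587012, 0.841293, 1.14427, 1.32551.
Z = Σ gᵢe^(−Eᵢ/kT) = 6·e^(−0) + 4·e^(−0.587012) + 3·e^(−0.841293) + 1·e^(−1.14427) + 2·e^(−1.32551) = 6.00000 + 2.22394 + 1.29346 + 0.318456 + 0.531335 = 10.3672.
F = −kT ln Z = −0.0369669 × ln(10.3672) = −0.0369669 × 2.33865 = -0.08645 eV.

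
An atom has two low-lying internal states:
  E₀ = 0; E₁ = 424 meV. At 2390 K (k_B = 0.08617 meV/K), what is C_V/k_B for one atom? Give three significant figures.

k_BT = 0.08617 × 2390 K = 205.95 meV.
Eᵢ/kT = 0, 2.0588.
Z = Σ e^(−Eᵢ/kT) = e^(−0) + e^(−2.0588) = 1.0000 + 0.12761 = 1.1276.
⟨E⟩ = 47.984 meV, ⟨E²⟩ = 20345 meV².
C_V/k_B = (⟨E²⟩ − ⟨E⟩²)/(kT)² = (20345 − 2302.5)/42415 = 0.425.

0.425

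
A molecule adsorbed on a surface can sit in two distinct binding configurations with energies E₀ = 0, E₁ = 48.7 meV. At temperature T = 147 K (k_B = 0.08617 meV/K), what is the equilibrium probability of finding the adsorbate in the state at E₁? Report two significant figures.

0.021

k_BT = 0.08617 × 147 K = 12.67 meV.
Eᵢ/kT = 0, 3.844.
Z = Σ e^(−Eᵢ/kT) = e^(−0) + e^(−3.844) = 1.000 + 0.02141 = 1.021.
P₁ = e^(−E₁/kT) / Z = 0.02141/1.021 = 0.021.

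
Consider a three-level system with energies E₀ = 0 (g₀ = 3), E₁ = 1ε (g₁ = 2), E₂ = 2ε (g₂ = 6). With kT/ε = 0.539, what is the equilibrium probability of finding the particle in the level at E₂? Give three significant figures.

Eᵢ/kT = 0, 1.8553, 3.7106.
Z = Σ gᵢe^(−Eᵢ/kT) = 3·e^(−0) + 2·e^(−1.8553) + 6·e^(−3.7106) = 3.0000 + 0.31281 + 0.14678 = 3.4596.
P₂ = g₂ e^(−E₂/kT) / Z = 0.14678/3.4596 = 0.0424.

0.0424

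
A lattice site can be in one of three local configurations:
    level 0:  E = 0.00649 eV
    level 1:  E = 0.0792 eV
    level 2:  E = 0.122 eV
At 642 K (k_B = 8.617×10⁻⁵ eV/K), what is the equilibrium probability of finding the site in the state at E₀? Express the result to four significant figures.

0.7181

k_BT = 8.617×10⁻⁵ × 642 K = 0.0553211 eV.
Eᵢ/kT = 0.117315, 1.43164, 2.20531.
Z = Σ e^(−Eᵢ/kT) = e^(−0.117315) + e^(−1.43164) + e^(−2.20531) = 0.889305 + 0.238917 + 0.110216 = 1.23844.
P₀ = e^(−E₀/kT) / Z = 0.889305/1.23844 = 0.7181.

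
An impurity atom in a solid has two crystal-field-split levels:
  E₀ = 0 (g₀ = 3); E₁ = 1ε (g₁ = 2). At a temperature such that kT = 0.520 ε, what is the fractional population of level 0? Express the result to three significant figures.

0.911

Eᵢ/kT = 0, 1.9231.
Z = Σ gᵢe^(−Eᵢ/kT) = 3·e^(−0) + 2·e^(−1.9231) = 3.0000 + 0.29231 = 3.2923.
P₀ = g₀ e^(−E₀/kT) / Z = 3.0000/3.2923 = 0.911.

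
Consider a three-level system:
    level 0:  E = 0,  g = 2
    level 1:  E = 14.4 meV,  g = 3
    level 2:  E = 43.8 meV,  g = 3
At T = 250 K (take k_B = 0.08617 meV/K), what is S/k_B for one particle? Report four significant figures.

k_BT = 0.08617 × 250 K = 21.5425 meV.
Eᵢ/kT = 0, 0.668446, 2.03319.
Z = Σ gᵢe^(−Eᵢ/kT) = 2·e^(−0) + 3·e^(−0.668446) + 3·e^(−2.03319) = 2.00000 + 1.53751 + 0.392752 = 3.93026.
⟨E⟩ = Σ EᵢPᵢ = 10.0102 meV.
S/k_B = ln Z + ⟨E⟩/kT = ln(3.93026) + 10.0102/21.5425 = 1.36871 + 0.464672 = 1.833.

1.833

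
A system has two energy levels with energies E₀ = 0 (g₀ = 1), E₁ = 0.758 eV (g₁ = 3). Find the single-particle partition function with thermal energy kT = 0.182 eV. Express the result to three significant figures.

Z = 1.05

Eᵢ/kT = 0, 4.1648.
Z = Σ gᵢe^(−Eᵢ/kT) = 1·e^(−0) + 3·e^(−4.1648) = 1.0000 + 0.046598 = 1.0466.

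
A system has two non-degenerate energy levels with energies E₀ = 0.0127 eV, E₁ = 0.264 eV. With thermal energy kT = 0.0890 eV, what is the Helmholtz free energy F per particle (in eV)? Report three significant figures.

0.00757 eV

Eᵢ/kT = 0.14270, 2.9663.
Z = Σ e^(−Eᵢ/kT) = e^(−0.14270) + e^(−2.9663) = 0.86701 + 0.051493 = 0.91850.
F = −kT ln Z = −0.0890 × ln(0.91850) = −0.0890 × -0.085013 = 0.00757 eV.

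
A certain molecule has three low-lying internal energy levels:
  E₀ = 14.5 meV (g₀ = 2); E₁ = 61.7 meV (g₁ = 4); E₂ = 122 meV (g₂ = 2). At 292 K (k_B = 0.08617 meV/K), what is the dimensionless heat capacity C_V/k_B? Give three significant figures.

k_BT = 0.08617 × 292 K = 25.162 meV.
Eᵢ/kT = 0.57627, 2.4521, 4.8486.
Z = Σ gᵢe^(−Eᵢ/kT) = 2·e^(−0.57627) + 4·e^(−2.4521) + 2·e^(−4.8486) = 1.1240 + 0.34445 + 0.015679 = 1.4841.
⟨E⟩ = 26.591 meV, ⟨E²⟩ = 1200.0 meV².
C_V/k_B = (⟨E²⟩ − ⟨E⟩²)/(kT)² = (1200.0 − 707.08)/633.13 = 0.779.

0.779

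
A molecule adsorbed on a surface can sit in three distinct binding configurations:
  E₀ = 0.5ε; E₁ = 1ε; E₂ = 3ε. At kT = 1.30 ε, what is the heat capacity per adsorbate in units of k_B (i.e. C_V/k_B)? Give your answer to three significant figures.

0.263

Eᵢ/kT = 0.38462, 0.76923, 2.3077.
Z = Σ e^(−Eᵢ/kT) = e^(−0.38462) + e^(−0.76923) + e^(−2.3077) = 0.68071 + 0.46337 + 0.099490 = 1.2436.
⟨E⟩ = 0.88629 ε, ⟨E²⟩ = 1.2295 ε².
C_V/k_B = (⟨E²⟩ − ⟨E⟩²)/(kT)² = (1.2295 − 0.78551)/1.6900 = 0.263.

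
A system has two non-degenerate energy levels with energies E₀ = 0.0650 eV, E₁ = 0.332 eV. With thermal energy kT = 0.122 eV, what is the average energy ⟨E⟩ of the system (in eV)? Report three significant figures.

Eᵢ/kT = 0.53279, 2.7213.
Z = Σ e^(−Eᵢ/kT) = e^(−0.53279) + e^(−2.7213) = 0.58697 + 0.065789 = 0.65276.
⟨E⟩ = Σ Eᵢ e^(−Eᵢ/kT) / Z = (0.0650·0.58697 + 0.332·0.065789) / 0.65276 = 0.0919 eV.

0.0919 eV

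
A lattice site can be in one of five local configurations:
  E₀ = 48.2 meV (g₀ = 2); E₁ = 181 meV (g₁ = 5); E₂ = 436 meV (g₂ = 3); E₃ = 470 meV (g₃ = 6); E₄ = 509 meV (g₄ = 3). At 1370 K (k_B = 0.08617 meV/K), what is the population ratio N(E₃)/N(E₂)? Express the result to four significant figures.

1.500

k_BT = 0.08617 × 1370 K = 118.053 meV.
n₃/n₂ = (g₃/g₂) exp[−(E₃−E₂)/kT] = (6/3) × exp(−(34 meV)/(118.053 meV)) = (6/3) × exp(-0.288006) = 1.500.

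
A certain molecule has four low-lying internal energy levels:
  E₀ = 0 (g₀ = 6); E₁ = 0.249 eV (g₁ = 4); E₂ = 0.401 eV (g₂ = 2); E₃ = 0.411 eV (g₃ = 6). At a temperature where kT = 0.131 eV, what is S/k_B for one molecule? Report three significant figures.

Eᵢ/kT = 0, 1.9008, 3.0611, 3.1374.
Z = Σ gᵢe^(−Eᵢ/kT) = 6·e^(−0) + 4·e^(−1.9008) + 2·e^(−3.0611) + 6·e^(−3.1374) = 6.0000 + 0.59780 + 0.093672 + 0.26037 = 6.9518.
⟨E⟩ = Σ EᵢPᵢ = 0.042209 eV.
S/k_B = ln Z + ⟨E⟩/kT = ln(6.9518) + 0.042209/0.131 = 1.9390 + 0.32221 = 2.26.

2.26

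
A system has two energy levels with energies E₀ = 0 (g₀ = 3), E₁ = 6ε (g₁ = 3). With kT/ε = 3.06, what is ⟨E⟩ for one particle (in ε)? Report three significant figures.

Eᵢ/kT = 0, 1.9608.
Z = Σ gᵢe^(−Eᵢ/kT) = 3·e^(−0) + 3·e^(−1.9608) = 3.0000 + 0.42224 = 3.4222.
⟨E⟩ = Σ Eᵢ gᵢe^(−Eᵢ/kT) / Z = (0·3.0000 + 6·0.42224) / 3.4222 = 0.740 ε.

0.740 ε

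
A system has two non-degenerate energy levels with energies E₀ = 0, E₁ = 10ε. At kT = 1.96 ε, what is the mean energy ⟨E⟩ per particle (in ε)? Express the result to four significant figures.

Eᵢ/kT = 0, 5.10204.
Z = Σ e^(−Eᵢ/kT) = e^(−0) + e^(−5.10204) = 1.00000 + 0.00608432 = 1.00608.
⟨E⟩ = Σ Eᵢ e^(−Eᵢ/kT) / Z = (0·1.00000 + 10·0.00608432) / 1.00608 = 0.06048 ε.

0.06048 ε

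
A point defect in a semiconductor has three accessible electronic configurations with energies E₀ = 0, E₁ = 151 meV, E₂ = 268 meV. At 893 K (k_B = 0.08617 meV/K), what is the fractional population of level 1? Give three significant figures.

0.120

k_BT = 0.08617 × 893 K = 76.950 meV.
Eᵢ/kT = 0, 1.9623, 3.4828.
Z = Σ e^(−Eᵢ/kT) = e^(−0) + e^(−1.9623) + e^(−3.4828) = 1.0000 + 0.14053 + 0.030721 = 1.1713.
P₁ = e^(−E₁/kT) / Z = 0.14053/1.1713 = 0.120.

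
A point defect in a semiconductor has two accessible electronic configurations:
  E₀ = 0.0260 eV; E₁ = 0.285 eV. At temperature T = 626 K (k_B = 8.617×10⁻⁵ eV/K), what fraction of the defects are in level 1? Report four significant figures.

k_BT = 8.617×10⁻⁵ × 626 K = 0.0539424 eV.
Eᵢ/kT = 0.481996, 5.28341.
Z = Σ e^(−Eᵢ/kT) = e^(−0.481996) + e^(−5.28341) = 0.617550 + 0.00507510 = 0.622625.
P₁ = e^(−E₁/kT) / Z = 0.00507510/0.622625 = 0.008151.

0.008151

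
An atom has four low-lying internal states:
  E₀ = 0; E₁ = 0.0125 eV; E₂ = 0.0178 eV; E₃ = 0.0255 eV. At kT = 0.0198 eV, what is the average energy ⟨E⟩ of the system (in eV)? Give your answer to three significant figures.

Eᵢ/kT = 0, 0.63131, 0.89899, 1.2879.
Z = Σ e^(−Eᵢ/kT) = e^(−0) + e^(−0.63131) + e^(−0.89899) + e^(−1.2879) = 1.0000 + 0.53189 + 0.40698 + 0.27585 = 2.2147.
⟨E⟩ = Σ Eᵢ e^(−Eᵢ/kT) / Z = (0·1.0000 + 0.0125·0.53189 + 0.0178·0.40698 + 0.0255·0.27585) / 2.2147 = 0.00945 eV.

0.00945 eV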